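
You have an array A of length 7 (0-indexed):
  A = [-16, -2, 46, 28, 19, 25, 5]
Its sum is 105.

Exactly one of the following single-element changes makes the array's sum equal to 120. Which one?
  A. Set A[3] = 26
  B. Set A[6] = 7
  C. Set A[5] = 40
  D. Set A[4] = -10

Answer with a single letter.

Option A: A[3] 28->26, delta=-2, new_sum=105+(-2)=103
Option B: A[6] 5->7, delta=2, new_sum=105+(2)=107
Option C: A[5] 25->40, delta=15, new_sum=105+(15)=120 <-- matches target
Option D: A[4] 19->-10, delta=-29, new_sum=105+(-29)=76

Answer: C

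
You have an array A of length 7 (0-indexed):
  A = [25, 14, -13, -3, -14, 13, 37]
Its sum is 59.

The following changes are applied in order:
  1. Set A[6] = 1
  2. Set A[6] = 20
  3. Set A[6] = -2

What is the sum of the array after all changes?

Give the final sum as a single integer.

Answer: 20

Derivation:
Initial sum: 59
Change 1: A[6] 37 -> 1, delta = -36, sum = 23
Change 2: A[6] 1 -> 20, delta = 19, sum = 42
Change 3: A[6] 20 -> -2, delta = -22, sum = 20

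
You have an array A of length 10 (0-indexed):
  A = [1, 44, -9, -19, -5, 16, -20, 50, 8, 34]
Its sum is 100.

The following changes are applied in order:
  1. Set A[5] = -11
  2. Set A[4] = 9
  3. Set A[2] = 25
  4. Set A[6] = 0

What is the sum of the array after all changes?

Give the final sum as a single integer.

Initial sum: 100
Change 1: A[5] 16 -> -11, delta = -27, sum = 73
Change 2: A[4] -5 -> 9, delta = 14, sum = 87
Change 3: A[2] -9 -> 25, delta = 34, sum = 121
Change 4: A[6] -20 -> 0, delta = 20, sum = 141

Answer: 141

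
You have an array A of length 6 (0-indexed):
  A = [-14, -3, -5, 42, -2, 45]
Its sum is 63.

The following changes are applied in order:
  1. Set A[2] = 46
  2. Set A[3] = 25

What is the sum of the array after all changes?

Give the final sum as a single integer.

Answer: 97

Derivation:
Initial sum: 63
Change 1: A[2] -5 -> 46, delta = 51, sum = 114
Change 2: A[3] 42 -> 25, delta = -17, sum = 97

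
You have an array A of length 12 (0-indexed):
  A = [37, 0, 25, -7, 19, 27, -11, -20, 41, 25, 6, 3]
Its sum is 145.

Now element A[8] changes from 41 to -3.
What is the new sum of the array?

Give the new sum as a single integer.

Answer: 101

Derivation:
Old value at index 8: 41
New value at index 8: -3
Delta = -3 - 41 = -44
New sum = old_sum + delta = 145 + (-44) = 101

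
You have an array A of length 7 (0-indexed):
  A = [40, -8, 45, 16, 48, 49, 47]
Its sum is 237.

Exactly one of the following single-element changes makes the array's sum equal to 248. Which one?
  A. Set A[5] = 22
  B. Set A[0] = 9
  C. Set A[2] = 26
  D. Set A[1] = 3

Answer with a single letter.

Option A: A[5] 49->22, delta=-27, new_sum=237+(-27)=210
Option B: A[0] 40->9, delta=-31, new_sum=237+(-31)=206
Option C: A[2] 45->26, delta=-19, new_sum=237+(-19)=218
Option D: A[1] -8->3, delta=11, new_sum=237+(11)=248 <-- matches target

Answer: D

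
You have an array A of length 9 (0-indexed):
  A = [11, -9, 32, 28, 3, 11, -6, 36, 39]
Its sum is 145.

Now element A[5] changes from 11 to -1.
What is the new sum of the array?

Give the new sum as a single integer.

Old value at index 5: 11
New value at index 5: -1
Delta = -1 - 11 = -12
New sum = old_sum + delta = 145 + (-12) = 133

Answer: 133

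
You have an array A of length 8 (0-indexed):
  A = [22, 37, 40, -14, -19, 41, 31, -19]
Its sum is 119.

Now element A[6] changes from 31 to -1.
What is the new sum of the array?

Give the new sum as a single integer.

Old value at index 6: 31
New value at index 6: -1
Delta = -1 - 31 = -32
New sum = old_sum + delta = 119 + (-32) = 87

Answer: 87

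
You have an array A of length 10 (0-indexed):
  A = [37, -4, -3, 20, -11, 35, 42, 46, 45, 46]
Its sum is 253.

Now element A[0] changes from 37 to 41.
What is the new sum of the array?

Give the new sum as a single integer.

Answer: 257

Derivation:
Old value at index 0: 37
New value at index 0: 41
Delta = 41 - 37 = 4
New sum = old_sum + delta = 253 + (4) = 257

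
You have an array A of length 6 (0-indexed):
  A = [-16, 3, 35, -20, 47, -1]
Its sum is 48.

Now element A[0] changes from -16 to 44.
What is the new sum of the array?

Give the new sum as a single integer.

Old value at index 0: -16
New value at index 0: 44
Delta = 44 - -16 = 60
New sum = old_sum + delta = 48 + (60) = 108

Answer: 108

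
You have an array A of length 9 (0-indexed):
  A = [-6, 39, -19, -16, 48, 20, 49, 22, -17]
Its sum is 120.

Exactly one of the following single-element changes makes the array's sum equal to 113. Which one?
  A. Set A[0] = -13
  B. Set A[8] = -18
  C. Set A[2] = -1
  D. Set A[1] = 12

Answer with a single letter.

Answer: A

Derivation:
Option A: A[0] -6->-13, delta=-7, new_sum=120+(-7)=113 <-- matches target
Option B: A[8] -17->-18, delta=-1, new_sum=120+(-1)=119
Option C: A[2] -19->-1, delta=18, new_sum=120+(18)=138
Option D: A[1] 39->12, delta=-27, new_sum=120+(-27)=93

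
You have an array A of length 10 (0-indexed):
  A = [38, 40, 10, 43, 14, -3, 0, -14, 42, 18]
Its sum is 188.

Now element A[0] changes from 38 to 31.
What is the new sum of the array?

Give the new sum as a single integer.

Old value at index 0: 38
New value at index 0: 31
Delta = 31 - 38 = -7
New sum = old_sum + delta = 188 + (-7) = 181

Answer: 181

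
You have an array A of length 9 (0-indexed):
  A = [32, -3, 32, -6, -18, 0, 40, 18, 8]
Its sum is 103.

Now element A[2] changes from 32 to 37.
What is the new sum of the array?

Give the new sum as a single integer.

Old value at index 2: 32
New value at index 2: 37
Delta = 37 - 32 = 5
New sum = old_sum + delta = 103 + (5) = 108

Answer: 108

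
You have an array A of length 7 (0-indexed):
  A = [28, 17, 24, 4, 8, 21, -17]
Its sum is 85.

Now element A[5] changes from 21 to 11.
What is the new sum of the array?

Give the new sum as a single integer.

Old value at index 5: 21
New value at index 5: 11
Delta = 11 - 21 = -10
New sum = old_sum + delta = 85 + (-10) = 75

Answer: 75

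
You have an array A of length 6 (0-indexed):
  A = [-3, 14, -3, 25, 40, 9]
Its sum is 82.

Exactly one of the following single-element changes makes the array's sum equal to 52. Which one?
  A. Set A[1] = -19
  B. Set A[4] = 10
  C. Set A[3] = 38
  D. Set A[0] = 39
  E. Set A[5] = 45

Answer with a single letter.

Option A: A[1] 14->-19, delta=-33, new_sum=82+(-33)=49
Option B: A[4] 40->10, delta=-30, new_sum=82+(-30)=52 <-- matches target
Option C: A[3] 25->38, delta=13, new_sum=82+(13)=95
Option D: A[0] -3->39, delta=42, new_sum=82+(42)=124
Option E: A[5] 9->45, delta=36, new_sum=82+(36)=118

Answer: B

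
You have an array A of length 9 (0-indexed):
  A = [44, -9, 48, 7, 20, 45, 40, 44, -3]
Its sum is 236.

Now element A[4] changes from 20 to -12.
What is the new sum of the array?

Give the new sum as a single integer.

Old value at index 4: 20
New value at index 4: -12
Delta = -12 - 20 = -32
New sum = old_sum + delta = 236 + (-32) = 204

Answer: 204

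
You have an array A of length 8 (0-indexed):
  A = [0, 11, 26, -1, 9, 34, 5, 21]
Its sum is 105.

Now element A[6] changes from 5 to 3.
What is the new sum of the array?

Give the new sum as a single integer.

Old value at index 6: 5
New value at index 6: 3
Delta = 3 - 5 = -2
New sum = old_sum + delta = 105 + (-2) = 103

Answer: 103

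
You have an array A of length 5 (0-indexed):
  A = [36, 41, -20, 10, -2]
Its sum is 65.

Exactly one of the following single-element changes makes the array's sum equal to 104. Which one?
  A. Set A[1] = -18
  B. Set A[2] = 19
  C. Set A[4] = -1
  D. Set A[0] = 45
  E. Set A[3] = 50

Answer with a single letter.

Answer: B

Derivation:
Option A: A[1] 41->-18, delta=-59, new_sum=65+(-59)=6
Option B: A[2] -20->19, delta=39, new_sum=65+(39)=104 <-- matches target
Option C: A[4] -2->-1, delta=1, new_sum=65+(1)=66
Option D: A[0] 36->45, delta=9, new_sum=65+(9)=74
Option E: A[3] 10->50, delta=40, new_sum=65+(40)=105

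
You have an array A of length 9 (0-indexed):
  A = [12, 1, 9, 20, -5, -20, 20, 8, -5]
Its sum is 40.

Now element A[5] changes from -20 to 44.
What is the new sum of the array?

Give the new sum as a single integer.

Answer: 104

Derivation:
Old value at index 5: -20
New value at index 5: 44
Delta = 44 - -20 = 64
New sum = old_sum + delta = 40 + (64) = 104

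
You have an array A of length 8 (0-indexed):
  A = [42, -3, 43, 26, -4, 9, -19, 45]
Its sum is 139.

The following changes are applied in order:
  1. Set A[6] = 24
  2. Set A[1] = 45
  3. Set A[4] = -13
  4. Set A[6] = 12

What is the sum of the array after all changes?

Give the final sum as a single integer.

Initial sum: 139
Change 1: A[6] -19 -> 24, delta = 43, sum = 182
Change 2: A[1] -3 -> 45, delta = 48, sum = 230
Change 3: A[4] -4 -> -13, delta = -9, sum = 221
Change 4: A[6] 24 -> 12, delta = -12, sum = 209

Answer: 209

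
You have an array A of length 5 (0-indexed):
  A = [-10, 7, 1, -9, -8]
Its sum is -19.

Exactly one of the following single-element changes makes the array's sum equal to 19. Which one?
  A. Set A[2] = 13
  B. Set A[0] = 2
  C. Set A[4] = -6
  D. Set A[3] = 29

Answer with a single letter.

Answer: D

Derivation:
Option A: A[2] 1->13, delta=12, new_sum=-19+(12)=-7
Option B: A[0] -10->2, delta=12, new_sum=-19+(12)=-7
Option C: A[4] -8->-6, delta=2, new_sum=-19+(2)=-17
Option D: A[3] -9->29, delta=38, new_sum=-19+(38)=19 <-- matches target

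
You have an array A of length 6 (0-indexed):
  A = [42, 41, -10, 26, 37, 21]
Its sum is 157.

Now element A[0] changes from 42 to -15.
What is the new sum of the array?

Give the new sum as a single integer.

Old value at index 0: 42
New value at index 0: -15
Delta = -15 - 42 = -57
New sum = old_sum + delta = 157 + (-57) = 100

Answer: 100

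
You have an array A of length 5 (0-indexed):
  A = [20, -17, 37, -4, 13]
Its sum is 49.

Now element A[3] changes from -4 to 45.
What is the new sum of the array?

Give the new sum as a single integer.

Answer: 98

Derivation:
Old value at index 3: -4
New value at index 3: 45
Delta = 45 - -4 = 49
New sum = old_sum + delta = 49 + (49) = 98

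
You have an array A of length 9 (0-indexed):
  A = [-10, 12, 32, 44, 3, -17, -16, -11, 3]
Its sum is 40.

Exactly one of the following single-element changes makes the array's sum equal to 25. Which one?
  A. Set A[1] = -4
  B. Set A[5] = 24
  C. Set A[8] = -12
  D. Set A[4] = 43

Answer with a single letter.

Answer: C

Derivation:
Option A: A[1] 12->-4, delta=-16, new_sum=40+(-16)=24
Option B: A[5] -17->24, delta=41, new_sum=40+(41)=81
Option C: A[8] 3->-12, delta=-15, new_sum=40+(-15)=25 <-- matches target
Option D: A[4] 3->43, delta=40, new_sum=40+(40)=80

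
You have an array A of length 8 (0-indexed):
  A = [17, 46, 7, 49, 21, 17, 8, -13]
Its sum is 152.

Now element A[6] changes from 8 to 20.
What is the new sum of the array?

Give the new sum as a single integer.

Answer: 164

Derivation:
Old value at index 6: 8
New value at index 6: 20
Delta = 20 - 8 = 12
New sum = old_sum + delta = 152 + (12) = 164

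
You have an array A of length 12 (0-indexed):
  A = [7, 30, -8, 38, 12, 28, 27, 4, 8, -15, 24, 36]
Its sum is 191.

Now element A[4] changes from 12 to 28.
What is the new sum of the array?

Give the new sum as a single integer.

Answer: 207

Derivation:
Old value at index 4: 12
New value at index 4: 28
Delta = 28 - 12 = 16
New sum = old_sum + delta = 191 + (16) = 207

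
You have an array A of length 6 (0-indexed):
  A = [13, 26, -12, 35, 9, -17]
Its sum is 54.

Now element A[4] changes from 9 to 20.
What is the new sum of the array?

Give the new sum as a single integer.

Answer: 65

Derivation:
Old value at index 4: 9
New value at index 4: 20
Delta = 20 - 9 = 11
New sum = old_sum + delta = 54 + (11) = 65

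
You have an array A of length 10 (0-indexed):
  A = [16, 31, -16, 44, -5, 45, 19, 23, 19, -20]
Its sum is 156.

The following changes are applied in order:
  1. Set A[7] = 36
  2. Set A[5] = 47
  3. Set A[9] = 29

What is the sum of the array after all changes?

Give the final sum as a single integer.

Initial sum: 156
Change 1: A[7] 23 -> 36, delta = 13, sum = 169
Change 2: A[5] 45 -> 47, delta = 2, sum = 171
Change 3: A[9] -20 -> 29, delta = 49, sum = 220

Answer: 220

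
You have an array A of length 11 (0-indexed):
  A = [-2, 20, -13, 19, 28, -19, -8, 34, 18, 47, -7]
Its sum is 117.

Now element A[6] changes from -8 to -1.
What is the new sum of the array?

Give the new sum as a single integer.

Old value at index 6: -8
New value at index 6: -1
Delta = -1 - -8 = 7
New sum = old_sum + delta = 117 + (7) = 124

Answer: 124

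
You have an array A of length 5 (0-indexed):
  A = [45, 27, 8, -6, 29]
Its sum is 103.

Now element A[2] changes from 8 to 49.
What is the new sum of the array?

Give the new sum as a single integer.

Old value at index 2: 8
New value at index 2: 49
Delta = 49 - 8 = 41
New sum = old_sum + delta = 103 + (41) = 144

Answer: 144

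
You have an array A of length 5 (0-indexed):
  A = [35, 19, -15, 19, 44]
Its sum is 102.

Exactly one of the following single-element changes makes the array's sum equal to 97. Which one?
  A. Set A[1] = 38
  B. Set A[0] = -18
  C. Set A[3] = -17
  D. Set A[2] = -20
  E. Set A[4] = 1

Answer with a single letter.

Answer: D

Derivation:
Option A: A[1] 19->38, delta=19, new_sum=102+(19)=121
Option B: A[0] 35->-18, delta=-53, new_sum=102+(-53)=49
Option C: A[3] 19->-17, delta=-36, new_sum=102+(-36)=66
Option D: A[2] -15->-20, delta=-5, new_sum=102+(-5)=97 <-- matches target
Option E: A[4] 44->1, delta=-43, new_sum=102+(-43)=59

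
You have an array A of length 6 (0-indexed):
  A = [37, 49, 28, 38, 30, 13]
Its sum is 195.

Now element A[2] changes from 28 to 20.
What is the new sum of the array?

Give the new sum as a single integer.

Answer: 187

Derivation:
Old value at index 2: 28
New value at index 2: 20
Delta = 20 - 28 = -8
New sum = old_sum + delta = 195 + (-8) = 187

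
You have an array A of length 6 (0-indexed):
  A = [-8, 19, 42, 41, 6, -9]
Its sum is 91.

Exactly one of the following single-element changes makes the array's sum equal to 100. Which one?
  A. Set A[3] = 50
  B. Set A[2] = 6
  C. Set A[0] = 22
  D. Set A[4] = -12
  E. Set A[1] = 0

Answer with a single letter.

Option A: A[3] 41->50, delta=9, new_sum=91+(9)=100 <-- matches target
Option B: A[2] 42->6, delta=-36, new_sum=91+(-36)=55
Option C: A[0] -8->22, delta=30, new_sum=91+(30)=121
Option D: A[4] 6->-12, delta=-18, new_sum=91+(-18)=73
Option E: A[1] 19->0, delta=-19, new_sum=91+(-19)=72

Answer: A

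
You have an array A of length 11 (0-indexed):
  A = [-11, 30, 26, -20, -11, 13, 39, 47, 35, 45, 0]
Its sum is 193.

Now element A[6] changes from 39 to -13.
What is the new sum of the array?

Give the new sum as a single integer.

Old value at index 6: 39
New value at index 6: -13
Delta = -13 - 39 = -52
New sum = old_sum + delta = 193 + (-52) = 141

Answer: 141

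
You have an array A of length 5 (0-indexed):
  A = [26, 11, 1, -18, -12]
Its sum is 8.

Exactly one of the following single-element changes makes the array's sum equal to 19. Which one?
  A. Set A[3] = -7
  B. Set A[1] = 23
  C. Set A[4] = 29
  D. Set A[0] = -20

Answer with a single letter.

Option A: A[3] -18->-7, delta=11, new_sum=8+(11)=19 <-- matches target
Option B: A[1] 11->23, delta=12, new_sum=8+(12)=20
Option C: A[4] -12->29, delta=41, new_sum=8+(41)=49
Option D: A[0] 26->-20, delta=-46, new_sum=8+(-46)=-38

Answer: A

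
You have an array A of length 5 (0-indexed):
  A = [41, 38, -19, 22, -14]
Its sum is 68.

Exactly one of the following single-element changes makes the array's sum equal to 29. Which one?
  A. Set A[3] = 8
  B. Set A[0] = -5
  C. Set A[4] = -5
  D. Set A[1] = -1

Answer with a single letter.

Answer: D

Derivation:
Option A: A[3] 22->8, delta=-14, new_sum=68+(-14)=54
Option B: A[0] 41->-5, delta=-46, new_sum=68+(-46)=22
Option C: A[4] -14->-5, delta=9, new_sum=68+(9)=77
Option D: A[1] 38->-1, delta=-39, new_sum=68+(-39)=29 <-- matches target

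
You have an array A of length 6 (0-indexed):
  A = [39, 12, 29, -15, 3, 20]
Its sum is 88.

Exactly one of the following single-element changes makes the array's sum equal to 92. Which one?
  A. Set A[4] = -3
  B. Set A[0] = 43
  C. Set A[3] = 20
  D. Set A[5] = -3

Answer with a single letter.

Option A: A[4] 3->-3, delta=-6, new_sum=88+(-6)=82
Option B: A[0] 39->43, delta=4, new_sum=88+(4)=92 <-- matches target
Option C: A[3] -15->20, delta=35, new_sum=88+(35)=123
Option D: A[5] 20->-3, delta=-23, new_sum=88+(-23)=65

Answer: B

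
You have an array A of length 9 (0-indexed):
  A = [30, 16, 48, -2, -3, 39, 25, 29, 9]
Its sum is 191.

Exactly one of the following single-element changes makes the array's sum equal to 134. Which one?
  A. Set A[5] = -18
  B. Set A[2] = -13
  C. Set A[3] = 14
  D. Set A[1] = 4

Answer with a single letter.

Option A: A[5] 39->-18, delta=-57, new_sum=191+(-57)=134 <-- matches target
Option B: A[2] 48->-13, delta=-61, new_sum=191+(-61)=130
Option C: A[3] -2->14, delta=16, new_sum=191+(16)=207
Option D: A[1] 16->4, delta=-12, new_sum=191+(-12)=179

Answer: A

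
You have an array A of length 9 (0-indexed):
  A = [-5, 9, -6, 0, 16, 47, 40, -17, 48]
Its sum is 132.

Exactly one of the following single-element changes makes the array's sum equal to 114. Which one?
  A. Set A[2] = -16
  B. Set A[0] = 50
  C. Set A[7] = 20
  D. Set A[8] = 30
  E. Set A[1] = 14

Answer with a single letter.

Option A: A[2] -6->-16, delta=-10, new_sum=132+(-10)=122
Option B: A[0] -5->50, delta=55, new_sum=132+(55)=187
Option C: A[7] -17->20, delta=37, new_sum=132+(37)=169
Option D: A[8] 48->30, delta=-18, new_sum=132+(-18)=114 <-- matches target
Option E: A[1] 9->14, delta=5, new_sum=132+(5)=137

Answer: D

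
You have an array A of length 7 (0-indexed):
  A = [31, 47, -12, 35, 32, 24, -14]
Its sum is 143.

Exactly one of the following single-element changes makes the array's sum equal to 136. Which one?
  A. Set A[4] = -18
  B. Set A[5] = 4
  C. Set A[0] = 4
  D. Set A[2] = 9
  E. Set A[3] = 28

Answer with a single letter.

Option A: A[4] 32->-18, delta=-50, new_sum=143+(-50)=93
Option B: A[5] 24->4, delta=-20, new_sum=143+(-20)=123
Option C: A[0] 31->4, delta=-27, new_sum=143+(-27)=116
Option D: A[2] -12->9, delta=21, new_sum=143+(21)=164
Option E: A[3] 35->28, delta=-7, new_sum=143+(-7)=136 <-- matches target

Answer: E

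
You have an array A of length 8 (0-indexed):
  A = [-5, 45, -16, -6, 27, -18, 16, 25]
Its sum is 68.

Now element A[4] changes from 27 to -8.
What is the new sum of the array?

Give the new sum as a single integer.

Answer: 33

Derivation:
Old value at index 4: 27
New value at index 4: -8
Delta = -8 - 27 = -35
New sum = old_sum + delta = 68 + (-35) = 33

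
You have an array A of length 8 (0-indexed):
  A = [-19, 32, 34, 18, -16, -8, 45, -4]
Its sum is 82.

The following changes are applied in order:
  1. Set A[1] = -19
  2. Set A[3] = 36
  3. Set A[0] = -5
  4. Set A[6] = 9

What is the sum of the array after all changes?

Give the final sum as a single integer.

Answer: 27

Derivation:
Initial sum: 82
Change 1: A[1] 32 -> -19, delta = -51, sum = 31
Change 2: A[3] 18 -> 36, delta = 18, sum = 49
Change 3: A[0] -19 -> -5, delta = 14, sum = 63
Change 4: A[6] 45 -> 9, delta = -36, sum = 27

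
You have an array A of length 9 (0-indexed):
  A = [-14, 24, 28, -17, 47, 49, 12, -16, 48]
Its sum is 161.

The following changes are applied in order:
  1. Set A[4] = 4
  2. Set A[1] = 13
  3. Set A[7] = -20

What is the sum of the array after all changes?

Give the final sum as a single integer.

Initial sum: 161
Change 1: A[4] 47 -> 4, delta = -43, sum = 118
Change 2: A[1] 24 -> 13, delta = -11, sum = 107
Change 3: A[7] -16 -> -20, delta = -4, sum = 103

Answer: 103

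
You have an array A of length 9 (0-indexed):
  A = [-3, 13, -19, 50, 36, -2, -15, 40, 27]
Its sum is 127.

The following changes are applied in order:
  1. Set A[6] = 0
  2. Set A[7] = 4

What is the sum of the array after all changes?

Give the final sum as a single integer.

Answer: 106

Derivation:
Initial sum: 127
Change 1: A[6] -15 -> 0, delta = 15, sum = 142
Change 2: A[7] 40 -> 4, delta = -36, sum = 106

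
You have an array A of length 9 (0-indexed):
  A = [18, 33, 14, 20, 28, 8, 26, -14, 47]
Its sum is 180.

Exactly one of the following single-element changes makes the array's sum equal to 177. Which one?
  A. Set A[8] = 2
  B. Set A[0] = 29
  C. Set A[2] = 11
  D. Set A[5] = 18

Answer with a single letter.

Answer: C

Derivation:
Option A: A[8] 47->2, delta=-45, new_sum=180+(-45)=135
Option B: A[0] 18->29, delta=11, new_sum=180+(11)=191
Option C: A[2] 14->11, delta=-3, new_sum=180+(-3)=177 <-- matches target
Option D: A[5] 8->18, delta=10, new_sum=180+(10)=190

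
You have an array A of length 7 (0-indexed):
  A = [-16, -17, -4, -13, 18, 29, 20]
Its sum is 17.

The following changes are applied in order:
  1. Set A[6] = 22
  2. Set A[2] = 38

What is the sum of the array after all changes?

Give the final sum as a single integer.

Initial sum: 17
Change 1: A[6] 20 -> 22, delta = 2, sum = 19
Change 2: A[2] -4 -> 38, delta = 42, sum = 61

Answer: 61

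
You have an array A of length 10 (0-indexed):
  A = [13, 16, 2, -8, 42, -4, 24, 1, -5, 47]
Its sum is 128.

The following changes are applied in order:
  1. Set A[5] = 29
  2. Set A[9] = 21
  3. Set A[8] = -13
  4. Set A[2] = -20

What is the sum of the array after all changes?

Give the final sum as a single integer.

Answer: 105

Derivation:
Initial sum: 128
Change 1: A[5] -4 -> 29, delta = 33, sum = 161
Change 2: A[9] 47 -> 21, delta = -26, sum = 135
Change 3: A[8] -5 -> -13, delta = -8, sum = 127
Change 4: A[2] 2 -> -20, delta = -22, sum = 105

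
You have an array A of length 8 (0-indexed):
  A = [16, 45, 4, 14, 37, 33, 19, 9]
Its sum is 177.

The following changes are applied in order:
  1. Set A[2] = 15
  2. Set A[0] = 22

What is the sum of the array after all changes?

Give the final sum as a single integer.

Answer: 194

Derivation:
Initial sum: 177
Change 1: A[2] 4 -> 15, delta = 11, sum = 188
Change 2: A[0] 16 -> 22, delta = 6, sum = 194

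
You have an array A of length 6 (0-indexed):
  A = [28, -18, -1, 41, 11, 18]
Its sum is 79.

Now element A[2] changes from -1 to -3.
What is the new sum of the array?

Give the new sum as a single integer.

Answer: 77

Derivation:
Old value at index 2: -1
New value at index 2: -3
Delta = -3 - -1 = -2
New sum = old_sum + delta = 79 + (-2) = 77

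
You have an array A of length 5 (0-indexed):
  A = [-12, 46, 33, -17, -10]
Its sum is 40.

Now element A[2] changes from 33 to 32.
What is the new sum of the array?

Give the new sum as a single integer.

Old value at index 2: 33
New value at index 2: 32
Delta = 32 - 33 = -1
New sum = old_sum + delta = 40 + (-1) = 39

Answer: 39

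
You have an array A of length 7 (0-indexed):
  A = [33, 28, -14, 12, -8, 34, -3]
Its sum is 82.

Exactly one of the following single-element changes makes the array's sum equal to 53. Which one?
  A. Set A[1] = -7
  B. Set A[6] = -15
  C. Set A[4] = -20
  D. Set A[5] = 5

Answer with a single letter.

Option A: A[1] 28->-7, delta=-35, new_sum=82+(-35)=47
Option B: A[6] -3->-15, delta=-12, new_sum=82+(-12)=70
Option C: A[4] -8->-20, delta=-12, new_sum=82+(-12)=70
Option D: A[5] 34->5, delta=-29, new_sum=82+(-29)=53 <-- matches target

Answer: D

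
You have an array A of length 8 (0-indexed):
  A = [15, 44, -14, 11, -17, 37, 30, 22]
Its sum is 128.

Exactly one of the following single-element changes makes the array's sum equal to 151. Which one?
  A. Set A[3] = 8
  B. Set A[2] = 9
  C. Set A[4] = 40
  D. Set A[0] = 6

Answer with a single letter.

Answer: B

Derivation:
Option A: A[3] 11->8, delta=-3, new_sum=128+(-3)=125
Option B: A[2] -14->9, delta=23, new_sum=128+(23)=151 <-- matches target
Option C: A[4] -17->40, delta=57, new_sum=128+(57)=185
Option D: A[0] 15->6, delta=-9, new_sum=128+(-9)=119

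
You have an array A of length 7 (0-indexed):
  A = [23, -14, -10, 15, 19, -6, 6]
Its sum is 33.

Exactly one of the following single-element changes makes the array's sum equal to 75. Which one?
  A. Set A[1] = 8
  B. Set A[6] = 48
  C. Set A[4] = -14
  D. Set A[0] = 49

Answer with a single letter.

Answer: B

Derivation:
Option A: A[1] -14->8, delta=22, new_sum=33+(22)=55
Option B: A[6] 6->48, delta=42, new_sum=33+(42)=75 <-- matches target
Option C: A[4] 19->-14, delta=-33, new_sum=33+(-33)=0
Option D: A[0] 23->49, delta=26, new_sum=33+(26)=59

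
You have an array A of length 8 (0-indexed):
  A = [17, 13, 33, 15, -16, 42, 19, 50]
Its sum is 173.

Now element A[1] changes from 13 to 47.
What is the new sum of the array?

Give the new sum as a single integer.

Answer: 207

Derivation:
Old value at index 1: 13
New value at index 1: 47
Delta = 47 - 13 = 34
New sum = old_sum + delta = 173 + (34) = 207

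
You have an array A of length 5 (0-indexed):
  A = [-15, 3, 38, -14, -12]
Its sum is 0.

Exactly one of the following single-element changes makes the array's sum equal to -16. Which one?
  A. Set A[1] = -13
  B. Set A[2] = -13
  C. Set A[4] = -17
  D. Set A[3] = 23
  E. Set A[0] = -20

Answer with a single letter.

Answer: A

Derivation:
Option A: A[1] 3->-13, delta=-16, new_sum=0+(-16)=-16 <-- matches target
Option B: A[2] 38->-13, delta=-51, new_sum=0+(-51)=-51
Option C: A[4] -12->-17, delta=-5, new_sum=0+(-5)=-5
Option D: A[3] -14->23, delta=37, new_sum=0+(37)=37
Option E: A[0] -15->-20, delta=-5, new_sum=0+(-5)=-5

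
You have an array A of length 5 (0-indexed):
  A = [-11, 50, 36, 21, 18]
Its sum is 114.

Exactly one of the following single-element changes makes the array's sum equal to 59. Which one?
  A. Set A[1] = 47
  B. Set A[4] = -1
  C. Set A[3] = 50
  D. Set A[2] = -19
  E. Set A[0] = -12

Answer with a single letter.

Answer: D

Derivation:
Option A: A[1] 50->47, delta=-3, new_sum=114+(-3)=111
Option B: A[4] 18->-1, delta=-19, new_sum=114+(-19)=95
Option C: A[3] 21->50, delta=29, new_sum=114+(29)=143
Option D: A[2] 36->-19, delta=-55, new_sum=114+(-55)=59 <-- matches target
Option E: A[0] -11->-12, delta=-1, new_sum=114+(-1)=113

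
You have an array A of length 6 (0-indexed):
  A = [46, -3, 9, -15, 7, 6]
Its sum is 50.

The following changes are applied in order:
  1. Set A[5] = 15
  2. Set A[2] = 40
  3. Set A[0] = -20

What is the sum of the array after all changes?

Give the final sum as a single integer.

Initial sum: 50
Change 1: A[5] 6 -> 15, delta = 9, sum = 59
Change 2: A[2] 9 -> 40, delta = 31, sum = 90
Change 3: A[0] 46 -> -20, delta = -66, sum = 24

Answer: 24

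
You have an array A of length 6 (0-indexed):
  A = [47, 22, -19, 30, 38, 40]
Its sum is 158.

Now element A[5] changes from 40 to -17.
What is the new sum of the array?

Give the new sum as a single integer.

Answer: 101

Derivation:
Old value at index 5: 40
New value at index 5: -17
Delta = -17 - 40 = -57
New sum = old_sum + delta = 158 + (-57) = 101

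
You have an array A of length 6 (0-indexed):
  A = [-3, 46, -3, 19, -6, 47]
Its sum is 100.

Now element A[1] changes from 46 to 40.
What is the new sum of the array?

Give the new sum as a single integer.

Old value at index 1: 46
New value at index 1: 40
Delta = 40 - 46 = -6
New sum = old_sum + delta = 100 + (-6) = 94

Answer: 94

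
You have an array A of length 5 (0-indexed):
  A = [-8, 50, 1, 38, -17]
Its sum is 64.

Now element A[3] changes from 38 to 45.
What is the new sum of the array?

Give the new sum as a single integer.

Answer: 71

Derivation:
Old value at index 3: 38
New value at index 3: 45
Delta = 45 - 38 = 7
New sum = old_sum + delta = 64 + (7) = 71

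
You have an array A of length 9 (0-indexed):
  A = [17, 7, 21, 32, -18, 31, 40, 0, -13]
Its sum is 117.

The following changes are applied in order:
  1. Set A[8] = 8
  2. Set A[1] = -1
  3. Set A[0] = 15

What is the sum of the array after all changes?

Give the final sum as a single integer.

Initial sum: 117
Change 1: A[8] -13 -> 8, delta = 21, sum = 138
Change 2: A[1] 7 -> -1, delta = -8, sum = 130
Change 3: A[0] 17 -> 15, delta = -2, sum = 128

Answer: 128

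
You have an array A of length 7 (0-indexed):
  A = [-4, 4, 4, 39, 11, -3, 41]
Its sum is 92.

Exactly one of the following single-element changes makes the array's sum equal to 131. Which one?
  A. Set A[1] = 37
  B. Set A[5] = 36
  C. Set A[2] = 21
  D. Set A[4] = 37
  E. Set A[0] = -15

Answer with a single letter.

Answer: B

Derivation:
Option A: A[1] 4->37, delta=33, new_sum=92+(33)=125
Option B: A[5] -3->36, delta=39, new_sum=92+(39)=131 <-- matches target
Option C: A[2] 4->21, delta=17, new_sum=92+(17)=109
Option D: A[4] 11->37, delta=26, new_sum=92+(26)=118
Option E: A[0] -4->-15, delta=-11, new_sum=92+(-11)=81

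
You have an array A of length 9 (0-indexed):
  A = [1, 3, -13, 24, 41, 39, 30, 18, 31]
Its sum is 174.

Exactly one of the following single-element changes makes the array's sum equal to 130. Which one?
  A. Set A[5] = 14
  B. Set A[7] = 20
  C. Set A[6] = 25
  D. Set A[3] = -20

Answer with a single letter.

Option A: A[5] 39->14, delta=-25, new_sum=174+(-25)=149
Option B: A[7] 18->20, delta=2, new_sum=174+(2)=176
Option C: A[6] 30->25, delta=-5, new_sum=174+(-5)=169
Option D: A[3] 24->-20, delta=-44, new_sum=174+(-44)=130 <-- matches target

Answer: D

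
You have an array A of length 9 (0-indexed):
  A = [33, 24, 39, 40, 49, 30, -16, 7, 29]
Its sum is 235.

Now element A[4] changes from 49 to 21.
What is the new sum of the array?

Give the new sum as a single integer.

Old value at index 4: 49
New value at index 4: 21
Delta = 21 - 49 = -28
New sum = old_sum + delta = 235 + (-28) = 207

Answer: 207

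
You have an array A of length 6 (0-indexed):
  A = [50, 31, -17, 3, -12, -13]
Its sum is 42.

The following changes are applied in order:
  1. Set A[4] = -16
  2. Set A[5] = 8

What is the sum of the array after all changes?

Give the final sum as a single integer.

Answer: 59

Derivation:
Initial sum: 42
Change 1: A[4] -12 -> -16, delta = -4, sum = 38
Change 2: A[5] -13 -> 8, delta = 21, sum = 59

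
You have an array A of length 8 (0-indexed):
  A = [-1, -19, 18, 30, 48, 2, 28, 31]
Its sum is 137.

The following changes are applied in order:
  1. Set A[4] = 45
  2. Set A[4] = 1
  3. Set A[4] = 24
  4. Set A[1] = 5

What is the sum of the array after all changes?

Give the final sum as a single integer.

Answer: 137

Derivation:
Initial sum: 137
Change 1: A[4] 48 -> 45, delta = -3, sum = 134
Change 2: A[4] 45 -> 1, delta = -44, sum = 90
Change 3: A[4] 1 -> 24, delta = 23, sum = 113
Change 4: A[1] -19 -> 5, delta = 24, sum = 137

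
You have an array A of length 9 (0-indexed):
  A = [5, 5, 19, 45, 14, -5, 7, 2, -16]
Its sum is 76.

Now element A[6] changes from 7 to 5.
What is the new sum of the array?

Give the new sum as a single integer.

Answer: 74

Derivation:
Old value at index 6: 7
New value at index 6: 5
Delta = 5 - 7 = -2
New sum = old_sum + delta = 76 + (-2) = 74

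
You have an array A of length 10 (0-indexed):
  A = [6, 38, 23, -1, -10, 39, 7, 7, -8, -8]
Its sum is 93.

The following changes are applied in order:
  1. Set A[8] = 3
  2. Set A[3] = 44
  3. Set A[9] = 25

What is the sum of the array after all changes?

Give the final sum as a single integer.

Answer: 182

Derivation:
Initial sum: 93
Change 1: A[8] -8 -> 3, delta = 11, sum = 104
Change 2: A[3] -1 -> 44, delta = 45, sum = 149
Change 3: A[9] -8 -> 25, delta = 33, sum = 182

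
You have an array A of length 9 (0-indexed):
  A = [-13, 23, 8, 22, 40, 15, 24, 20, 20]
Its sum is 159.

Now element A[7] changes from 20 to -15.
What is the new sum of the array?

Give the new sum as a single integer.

Old value at index 7: 20
New value at index 7: -15
Delta = -15 - 20 = -35
New sum = old_sum + delta = 159 + (-35) = 124

Answer: 124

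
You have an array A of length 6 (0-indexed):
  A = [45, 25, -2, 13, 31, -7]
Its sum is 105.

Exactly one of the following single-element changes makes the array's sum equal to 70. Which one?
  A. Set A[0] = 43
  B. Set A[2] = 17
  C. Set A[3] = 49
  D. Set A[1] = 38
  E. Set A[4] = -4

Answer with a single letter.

Answer: E

Derivation:
Option A: A[0] 45->43, delta=-2, new_sum=105+(-2)=103
Option B: A[2] -2->17, delta=19, new_sum=105+(19)=124
Option C: A[3] 13->49, delta=36, new_sum=105+(36)=141
Option D: A[1] 25->38, delta=13, new_sum=105+(13)=118
Option E: A[4] 31->-4, delta=-35, new_sum=105+(-35)=70 <-- matches target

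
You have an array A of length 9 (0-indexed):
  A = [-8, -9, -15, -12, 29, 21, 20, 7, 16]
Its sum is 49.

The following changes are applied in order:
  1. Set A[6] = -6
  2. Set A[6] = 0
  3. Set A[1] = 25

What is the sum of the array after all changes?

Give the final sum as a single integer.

Initial sum: 49
Change 1: A[6] 20 -> -6, delta = -26, sum = 23
Change 2: A[6] -6 -> 0, delta = 6, sum = 29
Change 3: A[1] -9 -> 25, delta = 34, sum = 63

Answer: 63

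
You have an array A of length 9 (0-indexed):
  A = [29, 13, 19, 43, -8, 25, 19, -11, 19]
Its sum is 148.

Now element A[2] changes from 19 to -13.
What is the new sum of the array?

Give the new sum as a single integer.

Answer: 116

Derivation:
Old value at index 2: 19
New value at index 2: -13
Delta = -13 - 19 = -32
New sum = old_sum + delta = 148 + (-32) = 116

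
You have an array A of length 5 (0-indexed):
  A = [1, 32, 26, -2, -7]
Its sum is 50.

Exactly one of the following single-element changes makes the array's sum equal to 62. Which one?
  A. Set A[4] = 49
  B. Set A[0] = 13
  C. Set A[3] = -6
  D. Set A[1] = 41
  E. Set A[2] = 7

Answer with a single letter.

Answer: B

Derivation:
Option A: A[4] -7->49, delta=56, new_sum=50+(56)=106
Option B: A[0] 1->13, delta=12, new_sum=50+(12)=62 <-- matches target
Option C: A[3] -2->-6, delta=-4, new_sum=50+(-4)=46
Option D: A[1] 32->41, delta=9, new_sum=50+(9)=59
Option E: A[2] 26->7, delta=-19, new_sum=50+(-19)=31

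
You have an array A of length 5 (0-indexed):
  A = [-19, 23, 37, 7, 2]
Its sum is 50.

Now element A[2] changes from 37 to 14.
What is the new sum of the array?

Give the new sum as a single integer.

Old value at index 2: 37
New value at index 2: 14
Delta = 14 - 37 = -23
New sum = old_sum + delta = 50 + (-23) = 27

Answer: 27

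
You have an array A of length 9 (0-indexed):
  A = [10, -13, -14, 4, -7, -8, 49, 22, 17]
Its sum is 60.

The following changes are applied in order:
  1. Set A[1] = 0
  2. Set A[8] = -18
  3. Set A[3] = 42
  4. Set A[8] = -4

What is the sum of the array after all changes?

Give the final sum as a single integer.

Initial sum: 60
Change 1: A[1] -13 -> 0, delta = 13, sum = 73
Change 2: A[8] 17 -> -18, delta = -35, sum = 38
Change 3: A[3] 4 -> 42, delta = 38, sum = 76
Change 4: A[8] -18 -> -4, delta = 14, sum = 90

Answer: 90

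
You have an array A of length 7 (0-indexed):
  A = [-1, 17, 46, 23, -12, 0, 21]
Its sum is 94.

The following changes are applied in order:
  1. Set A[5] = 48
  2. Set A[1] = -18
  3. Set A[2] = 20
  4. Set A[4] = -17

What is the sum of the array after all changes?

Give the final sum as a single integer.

Initial sum: 94
Change 1: A[5] 0 -> 48, delta = 48, sum = 142
Change 2: A[1] 17 -> -18, delta = -35, sum = 107
Change 3: A[2] 46 -> 20, delta = -26, sum = 81
Change 4: A[4] -12 -> -17, delta = -5, sum = 76

Answer: 76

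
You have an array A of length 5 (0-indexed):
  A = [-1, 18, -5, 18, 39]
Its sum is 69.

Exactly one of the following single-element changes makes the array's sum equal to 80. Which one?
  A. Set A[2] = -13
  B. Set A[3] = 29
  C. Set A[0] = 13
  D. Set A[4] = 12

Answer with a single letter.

Option A: A[2] -5->-13, delta=-8, new_sum=69+(-8)=61
Option B: A[3] 18->29, delta=11, new_sum=69+(11)=80 <-- matches target
Option C: A[0] -1->13, delta=14, new_sum=69+(14)=83
Option D: A[4] 39->12, delta=-27, new_sum=69+(-27)=42

Answer: B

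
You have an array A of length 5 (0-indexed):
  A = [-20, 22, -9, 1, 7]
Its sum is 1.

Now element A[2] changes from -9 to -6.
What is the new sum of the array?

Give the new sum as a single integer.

Answer: 4

Derivation:
Old value at index 2: -9
New value at index 2: -6
Delta = -6 - -9 = 3
New sum = old_sum + delta = 1 + (3) = 4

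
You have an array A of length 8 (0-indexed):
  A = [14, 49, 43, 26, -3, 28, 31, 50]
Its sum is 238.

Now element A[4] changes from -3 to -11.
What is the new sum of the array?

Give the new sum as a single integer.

Answer: 230

Derivation:
Old value at index 4: -3
New value at index 4: -11
Delta = -11 - -3 = -8
New sum = old_sum + delta = 238 + (-8) = 230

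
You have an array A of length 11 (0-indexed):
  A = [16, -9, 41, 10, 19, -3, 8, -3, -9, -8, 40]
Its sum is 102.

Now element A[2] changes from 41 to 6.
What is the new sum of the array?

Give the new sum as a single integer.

Old value at index 2: 41
New value at index 2: 6
Delta = 6 - 41 = -35
New sum = old_sum + delta = 102 + (-35) = 67

Answer: 67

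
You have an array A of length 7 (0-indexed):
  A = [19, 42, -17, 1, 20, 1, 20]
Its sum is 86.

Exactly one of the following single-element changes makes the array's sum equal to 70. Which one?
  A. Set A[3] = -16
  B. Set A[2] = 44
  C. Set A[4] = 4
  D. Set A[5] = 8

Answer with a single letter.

Option A: A[3] 1->-16, delta=-17, new_sum=86+(-17)=69
Option B: A[2] -17->44, delta=61, new_sum=86+(61)=147
Option C: A[4] 20->4, delta=-16, new_sum=86+(-16)=70 <-- matches target
Option D: A[5] 1->8, delta=7, new_sum=86+(7)=93

Answer: C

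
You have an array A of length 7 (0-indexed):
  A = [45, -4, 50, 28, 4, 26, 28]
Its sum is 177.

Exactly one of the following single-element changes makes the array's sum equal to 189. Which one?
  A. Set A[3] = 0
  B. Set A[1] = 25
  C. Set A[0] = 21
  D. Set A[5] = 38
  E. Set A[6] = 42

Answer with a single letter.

Answer: D

Derivation:
Option A: A[3] 28->0, delta=-28, new_sum=177+(-28)=149
Option B: A[1] -4->25, delta=29, new_sum=177+(29)=206
Option C: A[0] 45->21, delta=-24, new_sum=177+(-24)=153
Option D: A[5] 26->38, delta=12, new_sum=177+(12)=189 <-- matches target
Option E: A[6] 28->42, delta=14, new_sum=177+(14)=191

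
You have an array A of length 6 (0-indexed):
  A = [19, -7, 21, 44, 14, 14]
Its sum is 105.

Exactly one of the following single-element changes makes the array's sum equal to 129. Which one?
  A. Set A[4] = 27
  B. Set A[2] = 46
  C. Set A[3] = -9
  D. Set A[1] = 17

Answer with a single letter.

Option A: A[4] 14->27, delta=13, new_sum=105+(13)=118
Option B: A[2] 21->46, delta=25, new_sum=105+(25)=130
Option C: A[3] 44->-9, delta=-53, new_sum=105+(-53)=52
Option D: A[1] -7->17, delta=24, new_sum=105+(24)=129 <-- matches target

Answer: D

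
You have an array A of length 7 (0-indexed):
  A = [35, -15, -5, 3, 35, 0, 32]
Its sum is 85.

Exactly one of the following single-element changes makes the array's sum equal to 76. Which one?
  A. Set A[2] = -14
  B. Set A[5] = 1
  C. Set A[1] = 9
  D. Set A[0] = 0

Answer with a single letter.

Answer: A

Derivation:
Option A: A[2] -5->-14, delta=-9, new_sum=85+(-9)=76 <-- matches target
Option B: A[5] 0->1, delta=1, new_sum=85+(1)=86
Option C: A[1] -15->9, delta=24, new_sum=85+(24)=109
Option D: A[0] 35->0, delta=-35, new_sum=85+(-35)=50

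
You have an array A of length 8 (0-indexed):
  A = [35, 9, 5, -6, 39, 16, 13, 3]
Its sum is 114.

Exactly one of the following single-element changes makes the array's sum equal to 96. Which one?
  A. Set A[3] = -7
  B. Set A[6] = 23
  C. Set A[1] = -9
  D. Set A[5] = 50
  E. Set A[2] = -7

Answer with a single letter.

Answer: C

Derivation:
Option A: A[3] -6->-7, delta=-1, new_sum=114+(-1)=113
Option B: A[6] 13->23, delta=10, new_sum=114+(10)=124
Option C: A[1] 9->-9, delta=-18, new_sum=114+(-18)=96 <-- matches target
Option D: A[5] 16->50, delta=34, new_sum=114+(34)=148
Option E: A[2] 5->-7, delta=-12, new_sum=114+(-12)=102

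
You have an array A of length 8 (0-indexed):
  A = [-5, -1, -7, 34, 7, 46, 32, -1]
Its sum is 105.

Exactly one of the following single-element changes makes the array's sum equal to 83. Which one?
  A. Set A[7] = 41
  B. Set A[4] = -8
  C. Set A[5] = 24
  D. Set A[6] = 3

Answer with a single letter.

Answer: C

Derivation:
Option A: A[7] -1->41, delta=42, new_sum=105+(42)=147
Option B: A[4] 7->-8, delta=-15, new_sum=105+(-15)=90
Option C: A[5] 46->24, delta=-22, new_sum=105+(-22)=83 <-- matches target
Option D: A[6] 32->3, delta=-29, new_sum=105+(-29)=76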